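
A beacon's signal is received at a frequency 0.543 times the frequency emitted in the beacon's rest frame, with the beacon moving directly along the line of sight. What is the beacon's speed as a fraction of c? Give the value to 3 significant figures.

f_obs/f_src = √((1−β)/(1+β)) = 0.543  ⇒  (1−β)/(1+β) = 0.29485
β = |1 − D²|/(1 + D²) = |1 − 0.29485|/(1 + 0.29485) = 0.545

β ≈ 0.545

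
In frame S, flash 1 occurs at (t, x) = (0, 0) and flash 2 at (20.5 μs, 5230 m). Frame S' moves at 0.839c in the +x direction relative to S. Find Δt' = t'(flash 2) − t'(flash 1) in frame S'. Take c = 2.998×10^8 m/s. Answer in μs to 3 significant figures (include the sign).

γ = 1/√(1 − 0.839²) = 1.8378
Δt' = γ(Δt − vΔx/c²) = 1.8378 × (20.5 μs − 0.839×5230 m / (2.998×10^8 m/s))
= 1.8378 × (5.8637 μs) = 10.8 μs

Δt' ≈ 10.8 μs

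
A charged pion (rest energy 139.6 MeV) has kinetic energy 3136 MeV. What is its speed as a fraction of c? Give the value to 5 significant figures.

β ≈ 0.99909

γ = 1 + K/(m₀c²) = 1 + 3136/139.6 = 23.46418
β = √(1 − 1/γ²) = 0.99909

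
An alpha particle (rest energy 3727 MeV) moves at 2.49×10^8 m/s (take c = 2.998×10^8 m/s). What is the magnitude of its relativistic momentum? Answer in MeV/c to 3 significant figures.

p ≈ 5560 MeV/c

β = v/c = 2.49×10^8 / 2.998×10^8 = 0.83055
γ = 1/√(1 − 0.83055²) = 1.7955
p = γβm₀c = 1.7955 × 0.83055 × 3727 MeV/c = 5560 MeV/c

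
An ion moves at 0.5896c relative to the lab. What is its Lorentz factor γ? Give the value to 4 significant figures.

γ ≈ 1.238

γ = 1/√(1 − β²) = 1/√(1 − 0.5896²) = 1/√(0.652372) = 1.238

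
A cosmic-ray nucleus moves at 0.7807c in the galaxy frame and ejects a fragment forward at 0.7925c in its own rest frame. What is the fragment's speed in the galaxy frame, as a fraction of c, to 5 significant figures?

Compose boost 2: (0.7925 + 0.7807)/(1 + 0.7925×0.7807) = 1.5732/1.618705 = 0.97189

u ≈ 0.97189c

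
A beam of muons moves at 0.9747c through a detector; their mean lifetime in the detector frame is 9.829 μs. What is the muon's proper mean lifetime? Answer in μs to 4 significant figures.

τ₀ ≈ 2.197 μs

γ = 1/√(1 − 0.9747²) = 4.47393
Proper time: τ₀ = Δt/γ = 9.829/4.47393 = 2.197 μs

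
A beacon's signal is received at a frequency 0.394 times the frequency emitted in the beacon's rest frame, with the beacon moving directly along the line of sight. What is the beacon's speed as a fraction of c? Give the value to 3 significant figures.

β ≈ 0.731

f_obs/f_src = √((1−β)/(1+β)) = 0.394  ⇒  (1−β)/(1+β) = 0.15524
β = |1 − D²|/(1 + D²) = |1 − 0.15524|/(1 + 0.15524) = 0.731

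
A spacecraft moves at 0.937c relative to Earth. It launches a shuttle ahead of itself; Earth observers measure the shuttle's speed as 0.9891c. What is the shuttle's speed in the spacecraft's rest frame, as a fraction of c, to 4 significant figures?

u' ≈ 0.7116c

Inverse velocity addition: u' = (u − v)/(1 − uv/c²)
= (0.9891 − 0.937)/(1 − 0.9891×0.937) = 0.05210/0.0732133 = 0.7116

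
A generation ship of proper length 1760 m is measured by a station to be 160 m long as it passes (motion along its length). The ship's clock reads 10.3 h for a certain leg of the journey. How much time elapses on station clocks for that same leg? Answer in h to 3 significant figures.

Δt ≈ 113 h

Length contraction ⇒ γ = L₀/L = 1760/160 = 11.000
Time dilation: Δt = γτ₀ = 11.000 × 10.3 h = 113 h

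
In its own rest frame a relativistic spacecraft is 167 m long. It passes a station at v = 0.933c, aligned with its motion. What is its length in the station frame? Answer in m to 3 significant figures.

γ = 1/√(1 − 0.933²) = 2.7787
Length contraction: L = L₀/γ = 167/2.7787 = 60.1 m

L ≈ 60.1 m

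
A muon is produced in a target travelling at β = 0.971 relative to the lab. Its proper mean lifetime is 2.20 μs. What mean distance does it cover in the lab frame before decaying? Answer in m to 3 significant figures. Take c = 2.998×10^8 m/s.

d ≈ 2680 m

γ = 1/√(1 − 0.971²) = 4.1827
Dilated lifetime: Δt = γτ₀ = 4.1827 × 2.20 μs = 9.2020 μs
d = vΔt = 0.971c × 9.2020 μs = 2.9111×10^8 m/s × 9.2020×10^-6 s = 2680 m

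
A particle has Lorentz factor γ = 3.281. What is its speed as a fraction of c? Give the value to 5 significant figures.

β = √(1 − 1/γ²) = √(1 − 1/3.281²) = √(0.9071060) = 0.95242

β ≈ 0.95242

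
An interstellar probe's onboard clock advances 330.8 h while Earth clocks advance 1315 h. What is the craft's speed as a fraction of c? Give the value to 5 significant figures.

γ = Δt/τ₀ = 1315/330.8 = 3.975212
β = √(1 − 1/γ²) = √(1 − 1/3.975212²) = 0.96784

β ≈ 0.96784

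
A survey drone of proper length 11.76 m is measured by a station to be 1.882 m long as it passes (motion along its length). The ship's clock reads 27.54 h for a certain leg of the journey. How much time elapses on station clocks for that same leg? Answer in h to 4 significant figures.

Δt ≈ 172.1 h

Length contraction ⇒ γ = L₀/L = 11.76/1.882 = 6.24867
Time dilation: Δt = γτ₀ = 6.24867 × 27.54 h = 172.1 h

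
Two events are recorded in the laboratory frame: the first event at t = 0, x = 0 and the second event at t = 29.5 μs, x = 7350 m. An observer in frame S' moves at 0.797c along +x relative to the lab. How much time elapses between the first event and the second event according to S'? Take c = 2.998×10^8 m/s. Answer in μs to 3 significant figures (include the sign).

γ = 1/√(1 − 0.797²) = 1.6557
Δt' = γ(Δt − vΔx/c²) = 1.6557 × (29.5 μs − 0.797×7350 m / (2.998×10^8 m/s))
= 1.6557 × (9.9605 μs) = 16.5 μs

Δt' ≈ 16.5 μs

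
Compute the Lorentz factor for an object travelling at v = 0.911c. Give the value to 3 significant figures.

γ = 1/√(1 − β²) = 1/√(1 − 0.911²) = 1/√(0.17008) = 2.42

γ ≈ 2.42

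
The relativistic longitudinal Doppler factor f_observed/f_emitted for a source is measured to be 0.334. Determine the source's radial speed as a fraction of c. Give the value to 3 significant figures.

β ≈ 0.799

f_obs/f_src = √((1−β)/(1+β)) = 0.334  ⇒  (1−β)/(1+β) = 0.11156
β = |1 − D²|/(1 + D²) = |1 − 0.11156|/(1 + 0.11156) = 0.799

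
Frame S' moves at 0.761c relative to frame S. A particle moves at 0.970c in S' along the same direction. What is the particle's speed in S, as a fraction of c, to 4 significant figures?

Relativistic velocity addition: u = (u' + v)/(1 + u'v/c²)
= (0.970 + 0.761)/(1 + 0.970×0.761) = 1.731/1.73817 = 0.9959

u ≈ 0.9959c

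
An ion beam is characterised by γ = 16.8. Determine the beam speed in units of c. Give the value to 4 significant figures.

β ≈ 0.9982

β = √(1 − 1/γ²) = √(1 − 1/16.8²) = √(0.996457) = 0.9982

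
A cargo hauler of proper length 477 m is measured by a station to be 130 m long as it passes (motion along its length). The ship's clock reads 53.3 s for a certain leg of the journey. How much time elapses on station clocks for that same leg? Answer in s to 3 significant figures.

Δt ≈ 196 s

Length contraction ⇒ γ = L₀/L = 477/130 = 3.6692
Time dilation: Δt = γτ₀ = 3.6692 × 53.3 s = 196 s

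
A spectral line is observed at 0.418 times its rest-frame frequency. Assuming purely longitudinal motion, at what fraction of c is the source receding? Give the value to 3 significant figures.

β ≈ 0.703

f_obs/f_src = √((1−β)/(1+β)) = 0.418  ⇒  (1−β)/(1+β) = 0.17472
β = |1 − D²|/(1 + D²) = |1 − 0.17472|/(1 + 0.17472) = 0.703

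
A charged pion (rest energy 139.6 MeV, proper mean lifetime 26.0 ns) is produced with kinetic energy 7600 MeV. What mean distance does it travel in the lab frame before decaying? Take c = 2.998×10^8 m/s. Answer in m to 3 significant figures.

γ = 1 + K/(m₀c²) = 1 + 7600/139.6 = 55.441
β = √(1 − 1/γ²) = 0.99984
Dilated lifetime: γτ₀ = 55.441 × 26.0 ns = 1441.5 ns
d = βc·γτ₀ = 0.99984 × (2.998×10^8 m/s) × 1.4415×10^-6 s = 432 m

d ≈ 432 m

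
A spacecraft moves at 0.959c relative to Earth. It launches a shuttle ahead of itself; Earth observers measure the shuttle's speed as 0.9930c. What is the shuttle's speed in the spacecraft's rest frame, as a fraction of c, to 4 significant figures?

u' ≈ 0.7126c

Inverse velocity addition: u' = (u − v)/(1 − uv/c²)
= (0.9930 − 0.959)/(1 − 0.9930×0.959) = 0.03400/0.0477130 = 0.7126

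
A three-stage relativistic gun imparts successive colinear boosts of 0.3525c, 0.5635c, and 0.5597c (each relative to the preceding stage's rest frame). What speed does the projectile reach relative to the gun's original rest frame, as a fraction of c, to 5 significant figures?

Compose boost 2: (0.5635 + 0.3525)/(1 + 0.5635×0.3525) = 0.91600/1.198634 = 0.7642034
Compose boost 3: (0.5597 + 0.7642034)/(1 + 0.5597×0.7642034) = 1.323903/1.427725 = 0.92728

u ≈ 0.92728c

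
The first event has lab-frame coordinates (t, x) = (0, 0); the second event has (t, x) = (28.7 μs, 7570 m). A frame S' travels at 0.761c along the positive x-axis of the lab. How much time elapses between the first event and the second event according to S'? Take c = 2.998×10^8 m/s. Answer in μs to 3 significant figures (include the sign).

Δt' ≈ 14.6 μs

γ = 1/√(1 − 0.761²) = 1.5414
Δt' = γ(Δt − vΔx/c²) = 1.5414 × (28.7 μs − 0.761×7570 m / (2.998×10^8 m/s))
= 1.5414 × (9.4846 μs) = 14.6 μs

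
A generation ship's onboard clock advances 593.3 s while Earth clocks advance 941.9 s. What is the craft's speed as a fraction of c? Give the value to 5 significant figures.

γ = Δt/τ₀ = 941.9/593.3 = 1.587561
β = √(1 − 1/γ²) = √(1 − 1/1.587561²) = 0.77668

β ≈ 0.77668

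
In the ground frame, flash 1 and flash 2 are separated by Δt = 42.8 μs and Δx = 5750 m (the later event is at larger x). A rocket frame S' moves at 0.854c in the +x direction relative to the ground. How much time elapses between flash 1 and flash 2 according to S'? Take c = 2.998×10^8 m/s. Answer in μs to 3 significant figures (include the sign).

γ = 1/√(1 − 0.854²) = 1.9221
Δt' = γ(Δt − vΔx/c²) = 1.9221 × (42.8 μs − 0.854×5750 m / (2.998×10^8 m/s))
= 1.9221 × (26.421 μs) = 50.8 μs

Δt' ≈ 50.8 μs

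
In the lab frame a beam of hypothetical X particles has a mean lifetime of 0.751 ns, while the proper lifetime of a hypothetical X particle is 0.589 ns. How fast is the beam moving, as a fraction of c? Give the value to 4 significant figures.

γ = Δt/τ₀ = 0.751/0.589 = 1.27504
β = √(1 − 1/γ²) = √(1 − 1/1.27504²) = 0.6204

β ≈ 0.6204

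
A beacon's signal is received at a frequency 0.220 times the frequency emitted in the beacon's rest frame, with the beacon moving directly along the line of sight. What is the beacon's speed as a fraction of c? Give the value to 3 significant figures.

β ≈ 0.908

f_obs/f_src = √((1−β)/(1+β)) = 0.220  ⇒  (1−β)/(1+β) = 0.048400
β = |1 − D²|/(1 + D²) = |1 − 0.048400|/(1 + 0.048400) = 0.908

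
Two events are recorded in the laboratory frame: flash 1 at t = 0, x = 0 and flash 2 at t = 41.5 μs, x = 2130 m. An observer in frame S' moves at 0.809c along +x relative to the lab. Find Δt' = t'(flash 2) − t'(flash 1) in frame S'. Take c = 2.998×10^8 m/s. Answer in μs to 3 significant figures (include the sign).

γ = 1/√(1 − 0.809²) = 1.7012
Δt' = γ(Δt − vΔx/c²) = 1.7012 × (41.5 μs − 0.809×2130 m / (2.998×10^8 m/s))
= 1.7012 × (35.752 μs) = 60.8 μs

Δt' ≈ 60.8 μs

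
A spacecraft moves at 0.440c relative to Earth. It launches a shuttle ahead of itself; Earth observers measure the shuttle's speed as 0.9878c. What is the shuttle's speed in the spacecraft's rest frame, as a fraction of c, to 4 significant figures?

u' ≈ 0.9689c

Inverse velocity addition: u' = (u − v)/(1 − uv/c²)
= (0.9878 − 0.440)/(1 − 0.9878×0.440) = 0.5478/0.565368 = 0.9689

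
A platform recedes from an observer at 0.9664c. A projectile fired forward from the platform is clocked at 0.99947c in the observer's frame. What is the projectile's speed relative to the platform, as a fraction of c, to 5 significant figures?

Inverse velocity addition: u' = (u − v)/(1 − uv/c²)
= (0.99947 − 0.9664)/(1 − 0.99947×0.9664) = 0.033070/0.03411219 = 0.96945

u' ≈ 0.96945c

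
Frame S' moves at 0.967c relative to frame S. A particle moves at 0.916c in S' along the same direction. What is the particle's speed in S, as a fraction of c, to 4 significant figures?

Relativistic velocity addition: u = (u' + v)/(1 + u'v/c²)
= (0.916 + 0.967)/(1 + 0.916×0.967) = 1.883/1.88577 = 0.9985

u ≈ 0.9985c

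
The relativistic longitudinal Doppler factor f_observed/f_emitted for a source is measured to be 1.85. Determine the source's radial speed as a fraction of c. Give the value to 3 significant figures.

β ≈ 0.548

f_obs/f_src = √((1+β)/(1−β)) = 1.85  ⇒  (1+β)/(1−β) = 3.4225
β = |1 − D²|/(1 + D²) = |1 − 3.4225|/(1 + 3.4225) = 0.548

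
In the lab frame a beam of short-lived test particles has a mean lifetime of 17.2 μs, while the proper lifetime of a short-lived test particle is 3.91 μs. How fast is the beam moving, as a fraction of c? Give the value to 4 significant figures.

β ≈ 0.9738

γ = Δt/τ₀ = 17.2/3.91 = 4.39898
β = √(1 − 1/γ²) = √(1 − 1/4.39898²) = 0.9738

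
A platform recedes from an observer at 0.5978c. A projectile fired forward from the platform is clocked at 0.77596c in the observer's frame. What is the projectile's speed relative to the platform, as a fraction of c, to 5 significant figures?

u' ≈ 0.33231c

Inverse velocity addition: u' = (u − v)/(1 − uv/c²)
= (0.77596 − 0.5978)/(1 − 0.77596×0.5978) = 0.17816/0.5361311 = 0.33231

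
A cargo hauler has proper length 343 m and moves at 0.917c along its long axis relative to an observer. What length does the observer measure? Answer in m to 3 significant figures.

L ≈ 137 m

γ = 1/√(1 − 0.917²) = 2.5070
Length contraction: L = L₀/γ = 343/2.5070 = 137 m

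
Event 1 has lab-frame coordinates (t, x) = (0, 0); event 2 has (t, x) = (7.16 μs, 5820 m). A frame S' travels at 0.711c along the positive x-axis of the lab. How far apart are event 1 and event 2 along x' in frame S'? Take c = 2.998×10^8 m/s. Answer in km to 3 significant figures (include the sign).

γ = 1/√(1 − 0.711²) = 1.4221
Δx' = γ(Δx − vΔt) = 1.4221 × (5820 m − 0.711×(2.998×10^8 m/s)×7.16×10^-6 s)
= 1.4221 × (4293.8 m) = 6.11 km

Δx' ≈ 6.11 km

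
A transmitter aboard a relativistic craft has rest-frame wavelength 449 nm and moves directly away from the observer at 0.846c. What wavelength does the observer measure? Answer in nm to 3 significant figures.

Relativistic Doppler: λ_obs = λ_src √((1+β)/(1−β))
= 449 × √(1.8460/0.15400) = 449 × 3.4622 = 1550 nm

λ_obs ≈ 1550 nm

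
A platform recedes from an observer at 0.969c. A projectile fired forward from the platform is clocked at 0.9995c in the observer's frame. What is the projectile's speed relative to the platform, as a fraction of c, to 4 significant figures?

Inverse velocity addition: u' = (u − v)/(1 − uv/c²)
= (0.9995 − 0.969)/(1 − 0.9995×0.969) = 0.03050/0.0314845 = 0.9687

u' ≈ 0.9687c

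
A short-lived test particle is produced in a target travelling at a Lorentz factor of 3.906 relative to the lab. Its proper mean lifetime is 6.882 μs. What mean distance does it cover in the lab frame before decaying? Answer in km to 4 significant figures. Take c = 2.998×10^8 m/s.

d ≈ 7.790 km

β = √(1 − 1/γ²) = √(1 − 1/3.906²) = 0.966672
Dilated lifetime: Δt = γτ₀ = 3.906 × 6.882 μs = 26.8811 μs
d = vΔt = 0.966672c × 26.8811 μs = 2.89808×10^8 m/s × 2.68811×10^-5 s = 7.790 km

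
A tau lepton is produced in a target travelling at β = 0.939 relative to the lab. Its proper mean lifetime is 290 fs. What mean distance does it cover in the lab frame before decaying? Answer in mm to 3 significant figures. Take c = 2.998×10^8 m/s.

d ≈ 0.237 mm

γ = 1/√(1 − 0.939²) = 2.9077
Dilated lifetime: Δt = γτ₀ = 2.9077 × 290 fs = 843.23 fs
d = vΔt = 0.939c × 843.23 fs = 2.8151×10^8 m/s × 8.4323×10^-13 s = 0.237 mm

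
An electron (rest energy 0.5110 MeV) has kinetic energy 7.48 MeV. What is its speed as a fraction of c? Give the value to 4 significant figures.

β ≈ 0.9980

γ = 1 + K/(m₀c²) = 1 + 7.48/0.5110 = 15.6380
β = √(1 − 1/γ²) = 0.9980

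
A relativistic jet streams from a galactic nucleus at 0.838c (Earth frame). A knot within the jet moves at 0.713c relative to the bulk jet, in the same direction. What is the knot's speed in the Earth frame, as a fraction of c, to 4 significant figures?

u ≈ 0.9709c

Relativistic velocity addition: u = (u' + v)/(1 + u'v/c²)
= (0.713 + 0.838)/(1 + 0.713×0.838) = 1.551/1.59749 = 0.9709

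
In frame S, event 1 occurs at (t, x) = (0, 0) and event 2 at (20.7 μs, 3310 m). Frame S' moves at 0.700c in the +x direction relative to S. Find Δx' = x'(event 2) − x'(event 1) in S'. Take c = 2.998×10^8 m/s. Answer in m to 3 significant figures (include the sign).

γ = 1/√(1 − 0.700²) = 1.4003
Δx' = γ(Δx − vΔt) = 1.4003 × (3310 m − 0.700×(2.998×10^8 m/s)×20.7×10^-6 s)
= 1.4003 × (-1034.1 m) = -1450 m

Δx' ≈ -1450 m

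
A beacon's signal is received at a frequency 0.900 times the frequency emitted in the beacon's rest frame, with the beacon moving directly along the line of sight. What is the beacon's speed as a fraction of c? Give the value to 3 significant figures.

β ≈ 0.105

f_obs/f_src = √((1−β)/(1+β)) = 0.900  ⇒  (1−β)/(1+β) = 0.81000
β = |1 − D²|/(1 + D²) = |1 − 0.81000|/(1 + 0.81000) = 0.105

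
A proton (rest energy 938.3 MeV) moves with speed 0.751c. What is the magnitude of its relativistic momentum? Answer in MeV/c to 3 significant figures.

γ = 1/√(1 − 0.751²) = 1.5145
p = γβm₀c = 1.5145 × 0.751 × 938.3 MeV/c = 1070 MeV/c

p ≈ 1070 MeV/c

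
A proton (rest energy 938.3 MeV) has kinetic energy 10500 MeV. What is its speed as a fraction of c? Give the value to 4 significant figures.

β ≈ 0.9966

γ = 1 + K/(m₀c²) = 1 + 10500/938.3 = 12.1905
β = √(1 − 1/γ²) = 0.9966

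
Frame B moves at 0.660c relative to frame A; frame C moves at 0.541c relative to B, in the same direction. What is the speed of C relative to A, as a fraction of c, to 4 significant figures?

Compose boost 2: (0.541 + 0.660)/(1 + 0.541×0.660) = 1.201/1.35706 = 0.8850

u ≈ 0.8850c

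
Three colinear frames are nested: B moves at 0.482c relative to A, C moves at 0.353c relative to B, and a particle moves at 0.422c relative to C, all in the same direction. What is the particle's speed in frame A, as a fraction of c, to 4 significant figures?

Compose boost 2: (0.353 + 0.482)/(1 + 0.353×0.482) = 0.8350/1.17015 = 0.713586
Compose boost 3: (0.422 + 0.713586)/(1 + 0.422×0.713586) = 1.13559/1.30113 = 0.8728

u ≈ 0.8728c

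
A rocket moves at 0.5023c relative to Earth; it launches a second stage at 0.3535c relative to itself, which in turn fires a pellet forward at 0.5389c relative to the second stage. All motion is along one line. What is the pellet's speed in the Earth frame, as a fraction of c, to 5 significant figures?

u ≈ 0.90946c

Compose boost 2: (0.3535 + 0.5023)/(1 + 0.3535×0.5023) = 0.85580/1.177563 = 0.7267551
Compose boost 3: (0.5389 + 0.7267551)/(1 + 0.5389×0.7267551) = 1.265655/1.391648 = 0.90946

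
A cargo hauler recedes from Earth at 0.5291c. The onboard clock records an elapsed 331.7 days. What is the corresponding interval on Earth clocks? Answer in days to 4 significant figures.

γ = 1/√(1 − 0.5291²) = 1.17847
Time dilation: Δt = γτ₀ = 1.17847 × 331.7 days = 390.9 days

Δt ≈ 390.9 days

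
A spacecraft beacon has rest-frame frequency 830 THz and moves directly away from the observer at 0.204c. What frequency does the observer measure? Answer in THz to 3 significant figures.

Relativistic Doppler: f_obs = f_src √((1−β)/(1+β))
= 830 × √(0.79600/1.2040) = 830 × 0.81310 = 675 THz

f_obs ≈ 675 THz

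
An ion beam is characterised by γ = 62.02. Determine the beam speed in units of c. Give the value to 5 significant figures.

β = √(1 − 1/γ²) = √(1 − 1/62.02²) = √(0.9997400) = 0.99987

β ≈ 0.99987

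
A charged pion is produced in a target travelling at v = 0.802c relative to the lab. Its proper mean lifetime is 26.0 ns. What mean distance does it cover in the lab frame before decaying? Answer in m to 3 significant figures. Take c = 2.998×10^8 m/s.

d ≈ 10.5 m

γ = 1/√(1 − 0.802²) = 1.6741
Dilated lifetime: Δt = γτ₀ = 1.6741 × 26.0 ns = 43.527 ns
d = vΔt = 0.802c × 43.527 ns = 2.4044×10^8 m/s × 4.3527×10^-8 s = 10.5 m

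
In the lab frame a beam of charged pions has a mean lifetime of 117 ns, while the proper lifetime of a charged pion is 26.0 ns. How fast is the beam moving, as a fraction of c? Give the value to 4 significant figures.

β ≈ 0.9750

γ = Δt/τ₀ = 117/26.0 = 4.50000
β = √(1 − 1/γ²) = √(1 − 1/4.50000²) = 0.9750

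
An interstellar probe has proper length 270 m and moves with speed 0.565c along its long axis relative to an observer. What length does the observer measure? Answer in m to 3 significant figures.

L ≈ 223 m

γ = 1/√(1 − 0.565²) = 1.2120
Length contraction: L = L₀/γ = 270/1.2120 = 223 m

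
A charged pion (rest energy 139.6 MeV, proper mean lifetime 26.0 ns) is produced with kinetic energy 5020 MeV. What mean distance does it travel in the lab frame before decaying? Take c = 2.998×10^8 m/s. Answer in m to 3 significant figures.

γ = 1 + K/(m₀c²) = 1 + 5020/139.6 = 36.960
β = √(1 − 1/γ²) = 0.99963
Dilated lifetime: γτ₀ = 36.960 × 26.0 ns = 960.96 ns
d = βc·γτ₀ = 0.99963 × (2.998×10^8 m/s) × 9.6096×10^-7 s = 288 m

d ≈ 288 m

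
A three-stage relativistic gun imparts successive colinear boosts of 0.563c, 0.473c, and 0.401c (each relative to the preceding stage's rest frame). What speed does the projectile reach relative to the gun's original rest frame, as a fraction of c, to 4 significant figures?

u ≈ 0.9180c

Compose boost 2: (0.473 + 0.563)/(1 + 0.473×0.563) = 1.036/1.26630 = 0.818132
Compose boost 3: (0.401 + 0.818132)/(1 + 0.401×0.818132) = 1.21913/1.32807 = 0.9180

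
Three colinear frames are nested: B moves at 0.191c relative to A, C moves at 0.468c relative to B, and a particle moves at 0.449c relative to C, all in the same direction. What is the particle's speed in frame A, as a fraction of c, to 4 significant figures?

u ≈ 0.8288c

Compose boost 2: (0.468 + 0.191)/(1 + 0.468×0.191) = 0.6590/1.08939 = 0.604927
Compose boost 3: (0.449 + 0.604927)/(1 + 0.449×0.604927) = 1.05393/1.27161 = 0.8288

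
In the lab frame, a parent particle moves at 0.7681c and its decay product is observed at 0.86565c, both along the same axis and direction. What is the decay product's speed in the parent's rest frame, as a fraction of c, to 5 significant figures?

Inverse velocity addition: u' = (u − v)/(1 − uv/c²)
= (0.86565 − 0.7681)/(1 − 0.86565×0.7681) = 0.097550/0.3350942 = 0.29111

u' ≈ 0.29111c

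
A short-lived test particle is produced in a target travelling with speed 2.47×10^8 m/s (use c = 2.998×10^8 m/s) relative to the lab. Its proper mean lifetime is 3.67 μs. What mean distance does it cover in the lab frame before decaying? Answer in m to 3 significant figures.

d ≈ 1600 m

β = v/c = 2.47×10^8 / 2.998×10^8 = 0.82388
γ = 1/√(1 − 0.82388²) = 1.7644
Dilated lifetime: Δt = γτ₀ = 1.7644 × 3.67 μs = 6.4754 μs
d = vΔt = 0.82388c × 6.4754 μs = 2.4700×10^8 m/s × 6.4754×10^-6 s = 1600 m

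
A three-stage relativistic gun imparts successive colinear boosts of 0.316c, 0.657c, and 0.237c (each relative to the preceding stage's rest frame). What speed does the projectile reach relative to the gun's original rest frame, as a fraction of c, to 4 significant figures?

Compose boost 2: (0.657 + 0.316)/(1 + 0.657×0.316) = 0.9730/1.20761 = 0.805722
Compose boost 3: (0.237 + 0.805722)/(1 + 0.237×0.805722) = 1.04272/1.19096 = 0.8755

u ≈ 0.8755c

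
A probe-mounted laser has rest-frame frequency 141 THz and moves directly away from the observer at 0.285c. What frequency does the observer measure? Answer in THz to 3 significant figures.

Relativistic Doppler: f_obs = f_src √((1−β)/(1+β))
= 141 × √(0.71500/1.2850) = 141 × 0.74594 = 105 THz

f_obs ≈ 105 THz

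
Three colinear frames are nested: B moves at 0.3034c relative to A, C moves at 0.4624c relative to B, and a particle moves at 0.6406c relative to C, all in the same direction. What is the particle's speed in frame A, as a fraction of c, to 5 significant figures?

u ≈ 0.91747c

Compose boost 2: (0.4624 + 0.3034)/(1 + 0.4624×0.3034) = 0.76580/1.140292 = 0.6715823
Compose boost 3: (0.6406 + 0.6715823)/(1 + 0.6406×0.6715823) = 1.312182/1.430216 = 0.91747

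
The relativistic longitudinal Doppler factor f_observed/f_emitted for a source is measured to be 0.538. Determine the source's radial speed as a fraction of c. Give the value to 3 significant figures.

f_obs/f_src = √((1−β)/(1+β)) = 0.538  ⇒  (1−β)/(1+β) = 0.28944
β = |1 − D²|/(1 + D²) = |1 − 0.28944|/(1 + 0.28944) = 0.551

β ≈ 0.551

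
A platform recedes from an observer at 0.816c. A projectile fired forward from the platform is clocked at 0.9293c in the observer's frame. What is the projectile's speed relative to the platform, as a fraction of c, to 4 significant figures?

u' ≈ 0.4688c

Inverse velocity addition: u' = (u − v)/(1 − uv/c²)
= (0.9293 − 0.816)/(1 − 0.9293×0.816) = 0.1133/0.241691 = 0.4688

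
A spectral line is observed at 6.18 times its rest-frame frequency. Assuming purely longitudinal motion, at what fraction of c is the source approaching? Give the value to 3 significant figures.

β ≈ 0.949

f_obs/f_src = √((1+β)/(1−β)) = 6.18  ⇒  (1+β)/(1−β) = 38.192
β = |1 − D²|/(1 + D²) = |1 − 38.192|/(1 + 38.192) = 0.949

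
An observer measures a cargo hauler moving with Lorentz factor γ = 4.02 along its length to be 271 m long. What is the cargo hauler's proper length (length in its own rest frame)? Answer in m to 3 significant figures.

L₀ ≈ 1090 m

γ = 4.02 (given)
L₀ = γL = 4.02 × 271 = 1090 m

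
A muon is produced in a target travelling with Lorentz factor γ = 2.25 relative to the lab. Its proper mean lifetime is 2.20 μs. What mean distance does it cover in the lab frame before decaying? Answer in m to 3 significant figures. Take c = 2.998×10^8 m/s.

d ≈ 1330 m

β = √(1 − 1/γ²) = √(1 − 1/2.25²) = 0.89581
Dilated lifetime: Δt = γτ₀ = 2.25 × 2.20 μs = 4.9500 μs
d = vΔt = 0.89581c × 4.9500 μs = 2.6856×10^8 m/s × 4.9500×10^-6 s = 1330 m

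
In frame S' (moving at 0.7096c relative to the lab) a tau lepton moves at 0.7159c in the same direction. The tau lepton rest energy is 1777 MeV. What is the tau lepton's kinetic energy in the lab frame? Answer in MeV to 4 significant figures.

u_lab = (0.7159 + 0.7096)/(1 + 0.7159×0.7096) = 0.9452901
γ = 1/√(1 − 0.9452901²) = 3.06531
K = (γ − 1)m₀c² = (3.06531 − 1) × 1777 = 2.06531 × 1777 = 3670 MeV

K ≈ 3670 MeV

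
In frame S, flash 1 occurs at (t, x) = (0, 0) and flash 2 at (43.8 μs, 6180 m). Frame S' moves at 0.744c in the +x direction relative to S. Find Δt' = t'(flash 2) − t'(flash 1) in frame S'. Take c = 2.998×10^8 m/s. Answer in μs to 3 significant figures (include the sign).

γ = 1/√(1 − 0.744²) = 1.4966
Δt' = γ(Δt − vΔx/c²) = 1.4966 × (43.8 μs − 0.744×6180 m / (2.998×10^8 m/s))
= 1.4966 × (28.463 μs) = 42.6 μs

Δt' ≈ 42.6 μs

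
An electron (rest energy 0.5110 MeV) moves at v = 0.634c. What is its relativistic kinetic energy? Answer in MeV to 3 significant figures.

γ = 1/√(1 − 0.634²) = 1.2931
K = (γ − 1)m₀c² = (1.2931 − 1) × 0.5110 MeV = 0.29310 × 0.5110 MeV = 0.150 MeV

K ≈ 0.150 MeV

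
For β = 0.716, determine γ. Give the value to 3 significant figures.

γ ≈ 1.43

γ = 1/√(1 − β²) = 1/√(1 − 0.716²) = 1/√(0.48734) = 1.43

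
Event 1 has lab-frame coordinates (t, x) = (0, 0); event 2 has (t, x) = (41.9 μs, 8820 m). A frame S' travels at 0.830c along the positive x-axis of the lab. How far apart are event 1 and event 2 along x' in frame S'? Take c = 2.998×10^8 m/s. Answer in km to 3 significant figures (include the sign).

γ = 1/√(1 − 0.830²) = 1.7929
Δx' = γ(Δx − vΔt) = 1.7929 × (8820 m − 0.830×(2.998×10^8 m/s)×41.9×10^-6 s)
= 1.7929 × (-1606.1 m) = -2.88 km

Δx' ≈ -2.88 km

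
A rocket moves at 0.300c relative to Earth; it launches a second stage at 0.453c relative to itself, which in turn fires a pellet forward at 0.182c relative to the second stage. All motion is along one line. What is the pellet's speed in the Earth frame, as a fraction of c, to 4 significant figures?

Compose boost 2: (0.453 + 0.300)/(1 + 0.453×0.300) = 0.7530/1.13590 = 0.662910
Compose boost 3: (0.182 + 0.662910)/(1 + 0.182×0.662910) = 0.844910/1.12065 = 0.7539

u ≈ 0.7539c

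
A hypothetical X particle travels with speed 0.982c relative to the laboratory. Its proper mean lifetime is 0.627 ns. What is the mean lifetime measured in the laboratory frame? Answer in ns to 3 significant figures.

γ = 1/√(1 − 0.982²) = 5.2943
Time dilation: Δt = γτ₀ = 5.2943 × 0.627 ns = 3.32 ns

Δt ≈ 3.32 ns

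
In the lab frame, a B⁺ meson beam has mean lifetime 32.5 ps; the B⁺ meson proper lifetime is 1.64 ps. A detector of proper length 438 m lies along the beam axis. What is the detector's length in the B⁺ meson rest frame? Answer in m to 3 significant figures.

Time dilation ⇒ γ = Δt/τ₀ = 32.5/1.64 = 19.817
Length contraction: L = L₀/γ = 438/19.817 = 22.1 m

L ≈ 22.1 m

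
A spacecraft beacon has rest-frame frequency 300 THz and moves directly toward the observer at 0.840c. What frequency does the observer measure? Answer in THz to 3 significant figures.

Relativistic Doppler: f_obs = f_src √((1+β)/(1−β))
= 300 × √(1.8400/0.16000) = 300 × 3.3912 = 1020 THz

f_obs ≈ 1020 THz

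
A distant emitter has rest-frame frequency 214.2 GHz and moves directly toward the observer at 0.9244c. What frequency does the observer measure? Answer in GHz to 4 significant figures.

f_obs ≈ 1081 GHz

Relativistic Doppler: f_obs = f_src √((1+β)/(1−β))
= 214.2 × √(1.92440/0.0756000) = 214.2 × 5.04530 = 1081 GHz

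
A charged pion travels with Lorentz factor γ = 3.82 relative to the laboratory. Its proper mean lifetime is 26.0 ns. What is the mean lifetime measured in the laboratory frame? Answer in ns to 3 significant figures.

Δt ≈ 99.3 ns

γ = 3.82 (given)
Time dilation: Δt = γτ₀ = 3.82 × 26.0 ns = 99.3 ns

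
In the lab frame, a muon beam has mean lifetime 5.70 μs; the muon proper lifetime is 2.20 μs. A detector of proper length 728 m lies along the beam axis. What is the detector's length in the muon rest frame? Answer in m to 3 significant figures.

L ≈ 281 m

Time dilation ⇒ γ = Δt/τ₀ = 5.70/2.20 = 2.5909
Length contraction: L = L₀/γ = 728/2.5909 = 281 m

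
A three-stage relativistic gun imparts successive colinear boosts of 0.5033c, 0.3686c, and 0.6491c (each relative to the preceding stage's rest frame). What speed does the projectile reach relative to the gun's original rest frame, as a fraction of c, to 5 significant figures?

Compose boost 2: (0.3686 + 0.5033)/(1 + 0.3686×0.5033) = 0.87190/1.185516 = 0.7354601
Compose boost 3: (0.6491 + 0.7354601)/(1 + 0.6491×0.7354601) = 1.384560/1.477387 = 0.93717

u ≈ 0.93717c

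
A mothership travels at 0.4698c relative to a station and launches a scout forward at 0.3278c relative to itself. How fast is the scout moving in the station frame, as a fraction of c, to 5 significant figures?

u ≈ 0.69116c

Compose boost 2: (0.3278 + 0.4698)/(1 + 0.3278×0.4698) = 0.79760/1.154000 = 0.69116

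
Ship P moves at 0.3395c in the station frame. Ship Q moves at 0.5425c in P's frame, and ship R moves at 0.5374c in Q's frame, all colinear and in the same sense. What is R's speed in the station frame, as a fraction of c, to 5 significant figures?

u ≈ 0.91570c

Compose boost 2: (0.5425 + 0.3395)/(1 + 0.5425×0.3395) = 0.88200/1.184179 = 0.7448200
Compose boost 3: (0.5374 + 0.7448200)/(1 + 0.5374×0.7448200) = 1.282220/1.400266 = 0.91570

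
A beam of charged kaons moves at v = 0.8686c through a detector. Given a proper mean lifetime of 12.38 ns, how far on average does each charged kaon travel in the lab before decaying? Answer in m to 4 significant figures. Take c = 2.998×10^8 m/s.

γ = 1/√(1 − 0.8686²) = 2.01811
Dilated lifetime: Δt = γτ₀ = 2.01811 × 12.38 ns = 24.9842 ns
d = vΔt = 0.8686c × 24.9842 ns = 2.60406×10^8 m/s × 2.49842×10^-8 s = 6.506 m

d ≈ 6.506 m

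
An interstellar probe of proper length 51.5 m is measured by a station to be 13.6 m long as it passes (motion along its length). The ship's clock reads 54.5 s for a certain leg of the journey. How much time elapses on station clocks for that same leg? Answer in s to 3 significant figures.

Length contraction ⇒ γ = L₀/L = 51.5/13.6 = 3.7868
Time dilation: Δt = γτ₀ = 3.7868 × 54.5 s = 206 s

Δt ≈ 206 s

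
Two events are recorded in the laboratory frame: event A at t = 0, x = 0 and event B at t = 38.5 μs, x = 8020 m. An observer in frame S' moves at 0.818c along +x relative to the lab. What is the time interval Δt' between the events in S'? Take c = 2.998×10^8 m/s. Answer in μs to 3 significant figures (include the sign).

Δt' ≈ 28.9 μs

γ = 1/√(1 − 0.818²) = 1.7385
Δt' = γ(Δt − vΔx/c²) = 1.7385 × (38.5 μs − 0.818×8020 m / (2.998×10^8 m/s))
= 1.7385 × (16.618 μs) = 28.9 μs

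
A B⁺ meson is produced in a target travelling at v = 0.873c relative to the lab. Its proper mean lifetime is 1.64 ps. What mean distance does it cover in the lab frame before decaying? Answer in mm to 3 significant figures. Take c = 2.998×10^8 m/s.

γ = 1/√(1 − 0.873²) = 2.0504
Dilated lifetime: Δt = γτ₀ = 2.0504 × 1.64 ps = 3.3626 ps
d = vΔt = 0.873c × 3.3626 ps = 2.6173×10^8 m/s × 3.3626×10^-12 s = 0.880 mm

d ≈ 0.880 mm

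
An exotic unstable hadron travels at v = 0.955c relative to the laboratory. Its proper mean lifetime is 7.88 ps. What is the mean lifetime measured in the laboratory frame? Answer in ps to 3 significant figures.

γ = 1/√(1 − 0.955²) = 3.3715
Time dilation: Δt = γτ₀ = 3.3715 × 7.88 ps = 26.6 ps

Δt ≈ 26.6 ps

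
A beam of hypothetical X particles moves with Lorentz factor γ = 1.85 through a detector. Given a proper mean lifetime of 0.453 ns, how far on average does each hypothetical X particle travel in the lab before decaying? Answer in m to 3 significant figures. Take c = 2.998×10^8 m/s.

d ≈ 0.211 m

β = √(1 − 1/γ²) = √(1 − 1/1.85²) = 0.84132
Dilated lifetime: Δt = γτ₀ = 1.85 × 0.453 ns = 0.83805 ns
d = vΔt = 0.84132c × 0.83805 ns = 2.5223×10^8 m/s × 8.3805×10^-10 s = 0.211 m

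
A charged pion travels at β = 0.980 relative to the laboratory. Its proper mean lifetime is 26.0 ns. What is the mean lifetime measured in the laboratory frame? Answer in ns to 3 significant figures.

γ = 1/√(1 − 0.980²) = 5.0252
Time dilation: Δt = γτ₀ = 5.0252 × 26.0 ns = 131 ns

Δt ≈ 131 ns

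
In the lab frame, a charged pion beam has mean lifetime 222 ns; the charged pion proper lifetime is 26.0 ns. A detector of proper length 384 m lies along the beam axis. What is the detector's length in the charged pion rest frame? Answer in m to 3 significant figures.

Time dilation ⇒ γ = Δt/τ₀ = 222/26.0 = 8.5385
Length contraction: L = L₀/γ = 384/8.5385 = 45.0 m

L ≈ 45.0 m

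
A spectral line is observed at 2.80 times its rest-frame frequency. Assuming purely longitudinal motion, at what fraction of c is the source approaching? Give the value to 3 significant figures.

β ≈ 0.774

f_obs/f_src = √((1+β)/(1−β)) = 2.80  ⇒  (1+β)/(1−β) = 7.8400
β = |1 − D²|/(1 + D²) = |1 − 7.8400|/(1 + 7.8400) = 0.774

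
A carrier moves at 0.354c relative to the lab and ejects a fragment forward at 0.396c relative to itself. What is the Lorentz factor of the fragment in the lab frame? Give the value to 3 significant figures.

u_lab = (0.396 + 0.354)/(1 + 0.396×0.354) = 0.7500/1.14018 = 0.657789
γ = 1/√(1 − 0.657789²) = 1.33

γ ≈ 1.33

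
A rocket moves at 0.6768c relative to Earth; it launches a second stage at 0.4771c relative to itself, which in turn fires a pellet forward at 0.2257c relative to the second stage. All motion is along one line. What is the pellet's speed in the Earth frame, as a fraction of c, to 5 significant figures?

Compose boost 2: (0.4771 + 0.6768)/(1 + 0.4771×0.6768) = 1.1539/1.322901 = 0.8722495
Compose boost 3: (0.2257 + 0.8722495)/(1 + 0.2257×0.8722495) = 1.097950/1.196867 = 0.91735

u ≈ 0.91735c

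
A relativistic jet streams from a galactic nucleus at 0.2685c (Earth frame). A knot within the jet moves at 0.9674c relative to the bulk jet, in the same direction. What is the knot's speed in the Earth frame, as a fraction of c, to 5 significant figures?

Relativistic velocity addition: u = (u' + v)/(1 + u'v/c²)
= (0.9674 + 0.2685)/(1 + 0.9674×0.2685) = 1.2359/1.259747 = 0.98107

u ≈ 0.98107c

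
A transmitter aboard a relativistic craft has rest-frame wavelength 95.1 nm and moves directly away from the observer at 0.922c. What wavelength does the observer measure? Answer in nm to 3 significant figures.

λ_obs ≈ 472 nm

Relativistic Doppler: λ_obs = λ_src √((1+β)/(1−β))
= 95.1 × √(1.9220/0.078000) = 95.1 × 4.9640 = 472 nm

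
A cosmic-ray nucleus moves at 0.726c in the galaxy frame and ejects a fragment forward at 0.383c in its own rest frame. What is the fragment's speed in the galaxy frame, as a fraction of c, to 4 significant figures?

Compose boost 2: (0.383 + 0.726)/(1 + 0.383×0.726) = 1.109/1.27806 = 0.8677

u ≈ 0.8677c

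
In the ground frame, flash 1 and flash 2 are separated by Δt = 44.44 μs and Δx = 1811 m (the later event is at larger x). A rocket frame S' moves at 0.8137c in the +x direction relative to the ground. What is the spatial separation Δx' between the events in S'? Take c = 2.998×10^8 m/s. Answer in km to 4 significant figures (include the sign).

γ = 1/√(1 − 0.8137²) = 1.72033
Δx' = γ(Δx − vΔt) = 1.72033 × (1811 m − 0.8137×(2.998×10^8 m/s)×44.44×10^-6 s)
= 1.72033 × (-9030.02 m) = -15.53 km

Δx' ≈ -15.53 km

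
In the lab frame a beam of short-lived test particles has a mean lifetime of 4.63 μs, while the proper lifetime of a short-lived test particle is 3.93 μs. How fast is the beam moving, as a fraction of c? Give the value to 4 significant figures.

β ≈ 0.5287

γ = Δt/τ₀ = 4.63/3.93 = 1.17812
β = √(1 − 1/γ²) = √(1 − 1/1.17812²) = 0.5287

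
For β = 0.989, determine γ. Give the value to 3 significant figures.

γ ≈ 6.76

γ = 1/√(1 − β²) = 1/√(1 − 0.989²) = 1/√(0.021879) = 6.76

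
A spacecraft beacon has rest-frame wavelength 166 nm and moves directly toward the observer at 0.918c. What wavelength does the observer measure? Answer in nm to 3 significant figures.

λ_obs ≈ 34.3 nm

Relativistic Doppler: λ_obs = λ_src √((1−β)/(1+β))
= 166 × √(0.082000/1.9180) = 166 × 0.20677 = 34.3 nm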